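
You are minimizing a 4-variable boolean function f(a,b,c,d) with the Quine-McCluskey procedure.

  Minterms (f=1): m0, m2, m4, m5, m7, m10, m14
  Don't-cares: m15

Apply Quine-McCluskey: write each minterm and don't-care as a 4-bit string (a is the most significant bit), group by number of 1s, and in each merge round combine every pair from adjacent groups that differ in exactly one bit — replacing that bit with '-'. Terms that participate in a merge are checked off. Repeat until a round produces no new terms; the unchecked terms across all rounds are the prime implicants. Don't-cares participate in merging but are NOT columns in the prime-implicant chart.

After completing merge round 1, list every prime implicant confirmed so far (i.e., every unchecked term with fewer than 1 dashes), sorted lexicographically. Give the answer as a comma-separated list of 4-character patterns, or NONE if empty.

size-2^0 implicants → 0000(✓)  0010(✓)  0100(✓)  0101(✓)  0111(✓)  1010(✓)  1110(✓)  1111(✓)
size-2^1 implicants → -010  -111  0-00  00-0  01-1  010-  1-10  111-
Unchecked terms (primes): -010, -111, 0-00, 00-0, 01-1, 010-, 1-10, 111-

NONE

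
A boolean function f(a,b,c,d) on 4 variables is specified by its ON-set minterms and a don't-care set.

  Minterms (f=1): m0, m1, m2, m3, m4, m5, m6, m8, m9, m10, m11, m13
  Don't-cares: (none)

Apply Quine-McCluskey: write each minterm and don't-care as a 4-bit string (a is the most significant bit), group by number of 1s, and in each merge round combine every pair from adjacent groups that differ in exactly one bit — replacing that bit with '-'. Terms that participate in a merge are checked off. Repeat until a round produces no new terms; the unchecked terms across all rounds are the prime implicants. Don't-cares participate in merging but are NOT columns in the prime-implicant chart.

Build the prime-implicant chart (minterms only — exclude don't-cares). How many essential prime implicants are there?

3

Round 0: 0000✓ 0001✓ 0010✓ 0011✓ 0100✓ 0101✓ 0110✓ 1000✓ 1001✓ 1010✓ 1011✓ 1101✓
Round 1: -000✓ -001✓ -010✓ -011✓ -101✓ 0-00✓ 0-01✓ 0-10✓ 00-0✓ 00-1✓ 000-✓ 001-✓ 01-0✓ 010-✓ 1-01✓ 10-0✓ 10-1✓ 100-✓ 101-✓
Round 2: --01 -0-0✓ -0-1✓ -00-✓ -01-✓ 0--0 0-0- 00--✓ 10--✓
Round 3: -0--
PIs = {--01, -0--, 0--0, 0-0-}
Coverage chart:
  m0: -0--,0--0,0-0-
  m1: --01,-0--,0-0-
  m2: -0--,0--0
  m3: -0-- ←essential
  m4: 0--0,0-0-
  m5: --01,0-0-
  m6: 0--0 ←essential
  m8: -0-- ←essential
  m9: --01,-0--
  m10: -0-- ←essential
  m11: -0-- ←essential
  m13: --01 ←essential
Essential: --01, -0--, 0--0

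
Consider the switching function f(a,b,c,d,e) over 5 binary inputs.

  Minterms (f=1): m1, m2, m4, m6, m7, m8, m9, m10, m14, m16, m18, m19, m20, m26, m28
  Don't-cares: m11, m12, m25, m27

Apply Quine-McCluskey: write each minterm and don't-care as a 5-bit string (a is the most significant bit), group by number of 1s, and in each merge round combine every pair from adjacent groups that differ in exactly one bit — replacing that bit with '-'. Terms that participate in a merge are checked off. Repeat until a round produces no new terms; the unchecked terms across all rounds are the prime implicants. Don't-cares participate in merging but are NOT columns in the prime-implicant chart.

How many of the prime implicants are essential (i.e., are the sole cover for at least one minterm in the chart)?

4

Round 0: 00001✓ 00010✓ 00100✓ 00110✓ 00111✓ 01000✓ 01001✓ 01010✓ 01011✓ 01100✓ 01110✓ 10000✓ 10010✓ 10011✓ 10100✓ 11001✓ 11010✓ 11011✓ 11100✓
Round 1: -0010✓ -0100✓ -1001✓ -1010✓ -1011✓ -1100✓ 0-001 0-010✓ 0-100✓ 0-110✓ 00-10✓ 001-0✓ 0011- 01-00✓ 01-10✓ 010-0✓ 010-1✓ 0100-✓ 0101-✓ 011-0✓ 1-010✓ 1-011✓ 1-100✓ 10-00 100-0 1001-✓ 110-1✓ 1101-✓
Round 2: --010 --100 -10-1 -101- 0--10 0-1-0 01--0 010-- 1-01-
PIs = {--010, --100, -10-1, -101-, 0--10, 0-001, 0-1-0, 0011-, 01--0, 010--, 1-01-, 10-00, 100-0}
Coverage chart:
  m1: 0-001 ←essential
  m2: --010,0--10
  m4: --100,0-1-0
  m6: 0--10,0-1-0,0011-
  m7: 0011- ←essential
  m8: 01--0,010--
  m9: -10-1,0-001,010--
  m10: --010,-101-,0--10,01--0,010--
  m14: 0--10,0-1-0,01--0
  m16: 10-00,100-0
  m18: --010,1-01-,100-0
  m19: 1-01- ←essential
  m20: --100,10-00
  m26: --010,-101-,1-01-
  m28: --100 ←essential
Essential: --100, 0-001, 0011-, 1-01-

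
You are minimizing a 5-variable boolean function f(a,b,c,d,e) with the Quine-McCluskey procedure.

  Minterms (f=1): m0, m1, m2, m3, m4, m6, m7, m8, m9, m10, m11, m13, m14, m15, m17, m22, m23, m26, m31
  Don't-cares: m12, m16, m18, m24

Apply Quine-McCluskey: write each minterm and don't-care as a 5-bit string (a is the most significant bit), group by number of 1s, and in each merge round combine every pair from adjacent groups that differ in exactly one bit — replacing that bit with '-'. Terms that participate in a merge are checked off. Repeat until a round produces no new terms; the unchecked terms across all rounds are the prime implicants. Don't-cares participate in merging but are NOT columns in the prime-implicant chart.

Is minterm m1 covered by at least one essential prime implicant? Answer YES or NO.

Round 0: 00000✓ 00001✓ 00010✓ 00011✓ 00100✓ 00110✓ 00111✓ 01000✓ 01001✓ 01010✓ 01011✓ 01100✓ 01101✓ 01110✓ 01111✓ 10000✓ 10001✓ 10010✓ 10110✓ 10111✓ 11000✓ 11010✓ 11111✓
Round 1: -0000✓ -0001✓ -0010✓ -0110✓ -0111✓ -1000✓ -1010✓ -1111✓ 0-000✓ 0-001✓ 0-010✓ 0-011✓ 0-100✓ 0-110✓ 0-111✓ 00-00✓ 00-10✓ 00-11✓ 000-0✓ 000-1✓ 0000-✓ 0001-✓ 001-0✓ 0011-✓ 01-00✓ 01-01✓ 01-10✓ 01-11✓ 010-0✓ 010-1✓ 0100-✓ 0101-✓ 011-0✓ 011-1✓ 0110-✓ 0111-✓ 1-000✓ 1-010✓ 1-111✓ 10-10✓ 100-0✓ 1000-✓ 1011-✓ 110-0✓
Round 2: --000✓ --010✓ --111 -0-10 -00-0✓ -000- -011- -10-0✓ 0--00✓ 0--10✓ 0--11✓ 0-0-0✓ 0-0-1✓ 0-00-✓ 0-01-✓ 0-1-0✓ 0-11-✓ 00--0✓ 00-1-✓ 000--✓ 01--0✓ 01--1✓ 01-0-✓ 01-1-✓ 010--✓ 011--✓ 1-0-0✓
Round 3: --0-0 0---0 0--1- 0-0-- 01---
PIs = {--0-0, --111, -0-10, -000-, -011-, 0---0, 0--1-, 0-0--, 01---}
Coverage chart:
  m0: --0-0,-000-,0---0,0-0--
  m1: -000-,0-0--
  m2: --0-0,-0-10,0---0,0--1-,0-0--
  m3: 0--1-,0-0--
  m4: 0---0 ←essential
  m6: -0-10,-011-,0---0,0--1-
  m7: --111,-011-,0--1-
  m8: --0-0,0---0,0-0--,01---
  m9: 0-0--,01---
  m10: --0-0,0---0,0--1-,0-0--,01---
  m11: 0--1-,0-0--,01---
  m13: 01--- ←essential
  m14: 0---0,0--1-,01---
  m15: --111,0--1-,01---
  m17: -000- ←essential
  m22: -0-10,-011-
  m23: --111,-011-
  m26: --0-0 ←essential
  m31: --111 ←essential
Essential: --0-0, --111, -000-, 0---0, 01---

YES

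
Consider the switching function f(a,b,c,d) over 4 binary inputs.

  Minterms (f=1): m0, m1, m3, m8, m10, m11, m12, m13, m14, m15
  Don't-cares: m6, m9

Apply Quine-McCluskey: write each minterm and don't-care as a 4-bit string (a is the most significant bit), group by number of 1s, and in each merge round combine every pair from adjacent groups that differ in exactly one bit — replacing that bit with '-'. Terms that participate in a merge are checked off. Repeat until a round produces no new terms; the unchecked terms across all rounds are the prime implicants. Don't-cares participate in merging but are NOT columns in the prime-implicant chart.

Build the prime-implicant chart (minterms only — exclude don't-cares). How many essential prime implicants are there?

3

size-2^0 implicants → 0000(✓)  0001(✓)  0011(✓)  0110(✓)  1000(✓)  1001(✓)  1010(✓)  1011(✓)  1100(✓)  1101(✓)  1110(✓)  1111(✓)
size-2^1 implicants → -000(✓)  -001(✓)  -011(✓)  -110  00-1(✓)  000-(✓)  1-00(✓)  1-01(✓)  1-10(✓)  1-11(✓)  10-0(✓)  10-1(✓)  100-(✓)  101-(✓)  11-0(✓)  11-1(✓)  110-(✓)  111-(✓)
size-2^2 implicants → -0-1  -00-  1--0(✓)  1--1(✓)  1-0-(✓)  1-1-(✓)  10--(✓)  11--(✓)
size-2^3 implicants → 1---
Unchecked terms (primes): -0-1, -00-, -110, 1---
Minterm coverage:
  m0 ⊆ -00- [E]
  m1 ⊆ -0-1,-00-
  m3 ⊆ -0-1 [E]
  m8 ⊆ -00-,1---
  m10 ⊆ 1--- [E]
  m11 ⊆ -0-1,1---
  m12 ⊆ 1--- [E]
  m13 ⊆ 1--- [E]
  m14 ⊆ -110,1---
  m15 ⊆ 1--- [E]
E = {-0-1, -00-, 1---}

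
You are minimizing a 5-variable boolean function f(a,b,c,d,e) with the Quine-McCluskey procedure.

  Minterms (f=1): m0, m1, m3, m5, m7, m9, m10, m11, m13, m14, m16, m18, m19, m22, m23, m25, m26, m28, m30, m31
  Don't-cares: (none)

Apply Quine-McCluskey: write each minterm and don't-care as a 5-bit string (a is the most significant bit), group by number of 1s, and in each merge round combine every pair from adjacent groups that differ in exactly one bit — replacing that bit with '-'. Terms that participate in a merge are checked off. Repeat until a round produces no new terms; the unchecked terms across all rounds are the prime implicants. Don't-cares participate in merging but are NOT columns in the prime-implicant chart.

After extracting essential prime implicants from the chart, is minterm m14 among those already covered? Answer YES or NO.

[col 0] 00000*, 00001*, 00011*, 00101*, 00111*, 01001*, 01010*, 01011*, 01101*, 01110*, 10000*, 10010*, 10011*, 10110*, 10111*, 11001*, 11010*, 11100*, 11110*, 11111*
[col 1] -0000, -0011*, -0111*, -1001, -1010*, -1110*, 0-001*, 0-011*, 0-101*, 00-01*, 00-11*, 000-1*, 0000-, 001-1*, 01-01*, 01-10*, 010-1*, 0101-, 1-010*, 1-110*, 1-111*, 10-10*, 10-11*, 100-0, 1001-*, 1011-*, 11-10*, 111-0, 1111-*
[col 2] -0-11, -1-10, 0--01, 0-0-1, 00--1, 1--10, 1-11-, 10-1-
Prime implicants: -0-11, -0000, -1-10, -1001, 0--01, 0-0-1, 00--1, 0000-, 0101-, 1--10, 1-11-, 10-1-, 100-0, 111-0
PI chart (minterm → PIs covering it):
  0 | -0000,0000-
  1 | 0--01,0-0-1,00--1,0000-
  3 | -0-11,0-0-1,00--1
  5 | 0--01,00--1
  7 | -0-11,00--1
  9 | -1001,0--01,0-0-1
  10 | -1-10,0101-
  11 | 0-0-1,0101-
  13 | 0--01  (sole → essential)
  14 | -1-10  (sole → essential)
  16 | -0000,100-0
  18 | 1--10,10-1-,100-0
  19 | -0-11,10-1-
  22 | 1--10,1-11-,10-1-
  23 | -0-11,1-11-,10-1-
  25 | -1001  (sole → essential)
  26 | -1-10,1--10
  28 | 111-0  (sole → essential)
  30 | -1-10,1--10,1-11-,111-0
  31 | 1-11-  (sole → essential)
Essential prime implicants: -1-10, -1001, 0--01, 1-11-, 111-0

YES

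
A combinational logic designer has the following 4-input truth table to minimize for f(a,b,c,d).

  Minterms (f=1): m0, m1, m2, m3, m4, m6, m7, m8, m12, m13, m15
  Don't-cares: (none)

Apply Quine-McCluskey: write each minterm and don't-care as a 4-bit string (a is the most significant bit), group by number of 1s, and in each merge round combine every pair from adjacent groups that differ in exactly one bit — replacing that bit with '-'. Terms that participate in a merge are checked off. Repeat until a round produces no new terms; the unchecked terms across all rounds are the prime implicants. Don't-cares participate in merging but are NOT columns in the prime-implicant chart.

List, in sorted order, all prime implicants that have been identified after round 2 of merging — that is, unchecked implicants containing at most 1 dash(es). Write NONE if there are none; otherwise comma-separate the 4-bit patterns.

-111, 11-1, 110-

size-2^0 implicants → 0000(✓)  0001(✓)  0010(✓)  0011(✓)  0100(✓)  0110(✓)  0111(✓)  1000(✓)  1100(✓)  1101(✓)  1111(✓)
size-2^1 implicants → -000(✓)  -100(✓)  -111  0-00(✓)  0-10(✓)  0-11(✓)  00-0(✓)  00-1(✓)  000-(✓)  001-(✓)  01-0(✓)  011-(✓)  1-00(✓)  11-1  110-
size-2^2 implicants → --00  0--0  0-1-  00--
Unchecked terms (primes): --00, -111, 0--0, 0-1-, 00--, 11-1, 110-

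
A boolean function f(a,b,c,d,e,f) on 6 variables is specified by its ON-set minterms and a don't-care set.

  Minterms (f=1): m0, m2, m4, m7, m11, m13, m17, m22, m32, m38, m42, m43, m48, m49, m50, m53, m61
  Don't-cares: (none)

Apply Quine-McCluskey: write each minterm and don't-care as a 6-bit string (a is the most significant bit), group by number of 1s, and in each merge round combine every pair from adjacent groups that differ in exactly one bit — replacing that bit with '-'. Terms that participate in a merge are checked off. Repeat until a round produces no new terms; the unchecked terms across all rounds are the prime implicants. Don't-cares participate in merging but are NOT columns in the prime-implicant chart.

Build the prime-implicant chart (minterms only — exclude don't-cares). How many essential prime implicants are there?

11

[col 0] 000000*, 000010*, 000100*, 000111, 001011*, 001101, 010001*, 010110, 100000*, 100110, 101010*, 101011*, 110000*, 110001*, 110010*, 110101*, 111101*
[col 1] -00000, -01011, -10001, 000-00, 0000-0, 1-0000, 10101-, 11-101, 110-01, 1100-0, 11000-
Prime implicants: -00000, -01011, -10001, 000-00, 0000-0, 000111, 001101, 010110, 1-0000, 100110, 10101-, 11-101, 110-01, 1100-0, 11000-
PI chart (minterm → PIs covering it):
  0 | -00000,000-00,0000-0
  2 | 0000-0  (sole → essential)
  4 | 000-00  (sole → essential)
  7 | 000111  (sole → essential)
  11 | -01011  (sole → essential)
  13 | 001101  (sole → essential)
  17 | -10001  (sole → essential)
  22 | 010110  (sole → essential)
  32 | -00000,1-0000
  38 | 100110  (sole → essential)
  42 | 10101-  (sole → essential)
  43 | -01011,10101-
  48 | 1-0000,1100-0,11000-
  49 | -10001,110-01,11000-
  50 | 1100-0  (sole → essential)
  53 | 11-101,110-01
  61 | 11-101  (sole → essential)
Essential prime implicants: -01011, -10001, 000-00, 0000-0, 000111, 001101, 010110, 100110, 10101-, 11-101, 1100-0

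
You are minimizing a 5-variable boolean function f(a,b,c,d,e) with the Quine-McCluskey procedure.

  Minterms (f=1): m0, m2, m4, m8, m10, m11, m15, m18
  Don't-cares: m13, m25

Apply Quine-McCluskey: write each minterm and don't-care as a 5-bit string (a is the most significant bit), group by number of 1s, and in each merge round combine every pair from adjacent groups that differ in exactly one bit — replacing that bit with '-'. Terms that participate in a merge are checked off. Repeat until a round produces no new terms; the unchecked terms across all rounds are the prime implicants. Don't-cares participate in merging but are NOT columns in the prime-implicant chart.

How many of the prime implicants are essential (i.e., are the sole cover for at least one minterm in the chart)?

3

[col 0] 00000*, 00010*, 00100*, 01000*, 01010*, 01011*, 01101*, 01111*, 10010*, 11001
[col 1] -0010, 0-000*, 0-010*, 00-00, 000-0*, 01-11, 010-0*, 0101-, 011-1
[col 2] 0-0-0
Prime implicants: -0010, 0-0-0, 00-00, 01-11, 0101-, 011-1, 11001
PI chart (minterm → PIs covering it):
  0 | 0-0-0,00-00
  2 | -0010,0-0-0
  4 | 00-00  (sole → essential)
  8 | 0-0-0  (sole → essential)
  10 | 0-0-0,0101-
  11 | 01-11,0101-
  15 | 01-11,011-1
  18 | -0010  (sole → essential)
Essential prime implicants: -0010, 0-0-0, 00-00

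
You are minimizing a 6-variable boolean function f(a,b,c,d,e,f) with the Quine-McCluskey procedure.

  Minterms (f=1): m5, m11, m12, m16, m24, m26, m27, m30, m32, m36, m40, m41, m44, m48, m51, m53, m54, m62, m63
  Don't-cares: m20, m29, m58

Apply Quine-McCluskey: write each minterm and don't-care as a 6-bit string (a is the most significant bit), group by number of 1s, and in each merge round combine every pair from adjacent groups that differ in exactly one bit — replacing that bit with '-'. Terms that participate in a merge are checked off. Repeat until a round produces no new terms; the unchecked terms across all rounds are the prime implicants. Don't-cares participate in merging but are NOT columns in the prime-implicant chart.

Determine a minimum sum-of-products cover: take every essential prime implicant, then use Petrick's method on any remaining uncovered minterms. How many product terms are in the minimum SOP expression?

12

Round 0: 000101 001011✓ 001100✓ 010000✓ 010100✓ 011000✓ 011010✓ 011011✓ 011101 011110✓ 100000✓ 100100✓ 101000✓ 101001✓ 101100✓ 110000✓ 110011 110101 110110✓ 111010✓ 111110✓ 111111✓
Round 1: -01100 -10000 -11010✓ -11110✓ 0-1011 01-000 010-00 011-10✓ 0110-0 01101- 1-0000 10-000✓ 10-100✓ 100-00✓ 101-00✓ 10100- 11-110 111-10✓ 11111-
Round 2: -11-10 10--00
PIs = {-01100, -10000, -11-10, 0-1011, 000101, 01-000, 010-00, 0110-0, 01101-, 011101, 1-0000, 10--00, 10100-, 11-110, 110011, 110101, 11111-}
Coverage chart:
  m5: 000101 ←essential
  m11: 0-1011 ←essential
  m12: -01100 ←essential
  m16: -10000,01-000,010-00
  m24: 01-000,0110-0
  m26: -11-10,0110-0,01101-
  m27: 0-1011,01101-
  m30: -11-10 ←essential
  m32: 1-0000,10--00
  m36: 10--00 ←essential
  m40: 10--00,10100-
  m41: 10100- ←essential
  m44: -01100,10--00
  m48: -10000,1-0000
  m51: 110011 ←essential
  m53: 110101 ←essential
  m54: 11-110 ←essential
  m62: -11-10,11-110,11111-
  m63: 11111- ←essential
Essential: -01100, -11-10, 0-1011, 000101, 10--00, 10100-, 11-110, 110011, 110101, 11111-
Petrick residual → -10000, 01-000
Min cover (12 terms): b'cde'f' + bc'd'e'f' + bcef' + a'cd'ef + a'b'c'de'f + a'bd'e'f' + ab'e'f' + ab'cd'e' + abdef' + abc'd'ef + abc'de'f + abcde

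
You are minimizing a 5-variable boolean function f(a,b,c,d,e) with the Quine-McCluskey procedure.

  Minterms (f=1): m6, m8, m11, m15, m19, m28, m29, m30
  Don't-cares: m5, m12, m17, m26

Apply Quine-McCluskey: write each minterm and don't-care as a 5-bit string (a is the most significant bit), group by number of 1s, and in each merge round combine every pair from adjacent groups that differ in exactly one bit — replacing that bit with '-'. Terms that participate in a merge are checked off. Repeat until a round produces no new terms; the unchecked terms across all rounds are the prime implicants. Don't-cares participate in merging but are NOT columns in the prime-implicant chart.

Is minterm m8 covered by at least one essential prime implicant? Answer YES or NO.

[col 0] 00101, 00110, 01000*, 01011*, 01100*, 01111*, 10001*, 10011*, 11010*, 11100*, 11101*, 11110*
[col 1] -1100, 01-00, 01-11, 100-1, 11-10, 111-0, 1110-
Prime implicants: -1100, 00101, 00110, 01-00, 01-11, 100-1, 11-10, 111-0, 1110-
PI chart (minterm → PIs covering it):
  6 | 00110  (sole → essential)
  8 | 01-00  (sole → essential)
  11 | 01-11  (sole → essential)
  15 | 01-11  (sole → essential)
  19 | 100-1  (sole → essential)
  28 | -1100,111-0,1110-
  29 | 1110-  (sole → essential)
  30 | 11-10,111-0
Essential prime implicants: 00110, 01-00, 01-11, 100-1, 1110-

YES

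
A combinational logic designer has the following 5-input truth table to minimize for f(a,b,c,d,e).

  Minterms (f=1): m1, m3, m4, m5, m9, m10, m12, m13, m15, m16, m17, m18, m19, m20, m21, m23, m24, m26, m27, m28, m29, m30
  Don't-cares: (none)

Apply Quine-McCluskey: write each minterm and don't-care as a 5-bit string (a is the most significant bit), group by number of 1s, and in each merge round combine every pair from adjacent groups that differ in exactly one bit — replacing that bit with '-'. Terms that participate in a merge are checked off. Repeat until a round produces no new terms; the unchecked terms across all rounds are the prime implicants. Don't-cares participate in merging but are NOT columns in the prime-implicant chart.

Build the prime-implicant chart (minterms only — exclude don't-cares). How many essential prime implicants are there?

size-2^0 implicants → 00001(✓)  00011(✓)  00100(✓)  00101(✓)  01001(✓)  01010(✓)  01100(✓)  01101(✓)  01111(✓)  10000(✓)  10001(✓)  10010(✓)  10011(✓)  10100(✓)  10101(✓)  10111(✓)  11000(✓)  11010(✓)  11011(✓)  11100(✓)  11101(✓)  11110(✓)
size-2^1 implicants → -0001(✓)  -0011(✓)  -0100(✓)  -0101(✓)  -1010  -1100(✓)  -1101(✓)  0-001(✓)  0-100(✓)  0-101(✓)  00-01(✓)  000-1(✓)  0010-(✓)  01-01(✓)  011-1  0110-(✓)  1-000(✓)  1-010(✓)  1-011(✓)  1-100(✓)  1-101(✓)  10-00(✓)  10-01(✓)  10-11(✓)  100-0(✓)  100-1(✓)  1000-(✓)  1001-(✓)  101-1(✓)  1010-(✓)  11-00(✓)  11-10(✓)  110-0(✓)  1101-(✓)  111-0(✓)  1110-(✓)
size-2^2 implicants → --100(✓)  --101(✓)  -0-01  -00-1  -010-(✓)  -110-(✓)  0--01  0-10-(✓)  1--00  1-0-0  1-01-  1-10-(✓)  10--1  10-0-  100--  11--0
size-2^3 implicants → --10-
Unchecked terms (primes): --10-, -0-01, -00-1, -1010, 0--01, 011-1, 1--00, 1-0-0, 1-01-, 10--1, 10-0-, 100--, 11--0
Minterm coverage:
  m1 ⊆ -0-01,-00-1,0--01
  m3 ⊆ -00-1 [E]
  m4 ⊆ --10- [E]
  m5 ⊆ --10-,-0-01,0--01
  m9 ⊆ 0--01 [E]
  m10 ⊆ -1010 [E]
  m12 ⊆ --10- [E]
  m13 ⊆ --10-,0--01,011-1
  m15 ⊆ 011-1 [E]
  m16 ⊆ 1--00,1-0-0,10-0-,100--
  m17 ⊆ -0-01,-00-1,10--1,10-0-,100--
  m18 ⊆ 1-0-0,1-01-,100--
  m19 ⊆ -00-1,1-01-,10--1,100--
  m20 ⊆ --10-,1--00,10-0-
  m21 ⊆ --10-,-0-01,10--1,10-0-
  m23 ⊆ 10--1 [E]
  m24 ⊆ 1--00,1-0-0,11--0
  m26 ⊆ -1010,1-0-0,1-01-,11--0
  m27 ⊆ 1-01- [E]
  m28 ⊆ --10-,1--00,11--0
  m29 ⊆ --10- [E]
  m30 ⊆ 11--0 [E]
E = {--10-, -00-1, -1010, 0--01, 011-1, 1-01-, 10--1, 11--0}

8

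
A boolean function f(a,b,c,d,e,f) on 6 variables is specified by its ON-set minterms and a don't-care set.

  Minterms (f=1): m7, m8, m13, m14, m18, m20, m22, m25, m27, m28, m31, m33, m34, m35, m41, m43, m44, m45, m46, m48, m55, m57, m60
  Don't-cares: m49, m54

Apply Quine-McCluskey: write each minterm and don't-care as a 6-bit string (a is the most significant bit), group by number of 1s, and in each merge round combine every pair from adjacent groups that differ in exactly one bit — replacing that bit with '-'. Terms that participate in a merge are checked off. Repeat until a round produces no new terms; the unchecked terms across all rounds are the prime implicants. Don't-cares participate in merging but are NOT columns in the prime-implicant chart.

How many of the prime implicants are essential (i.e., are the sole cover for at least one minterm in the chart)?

10

size-2^0 implicants → 000111  001000  001101(✓)  001110(✓)  010010(✓)  010100(✓)  010110(✓)  011001(✓)  011011(✓)  011100(✓)  011111(✓)  100001(✓)  100010(✓)  100011(✓)  101001(✓)  101011(✓)  101100(✓)  101101(✓)  101110(✓)  110000(✓)  110001(✓)  110110(✓)  110111(✓)  111001(✓)  111100(✓)
size-2^1 implicants → -01101  -01110  -10110  -11001  -11100  01-100  010-10  0101-0  011-11  0110-1  1-0001(✓)  1-1001(✓)  1-1100  10-001(✓)  10-011(✓)  1000-1(✓)  10001-  101-01  1010-1(✓)  1011-0  10110-  11-001(✓)  11000-  11011-
size-2^2 implicants → 1--001  10-0-1
Unchecked terms (primes): -01101, -01110, -10110, -11001, -11100, 000111, 001000, 01-100, 010-10, 0101-0, 011-11, 0110-1, 1--001, 1-1100, 10-0-1, 10001-, 101-01, 1011-0, 10110-, 11000-, 11011-
Minterm coverage:
  m7 ⊆ 000111 [E]
  m8 ⊆ 001000 [E]
  m13 ⊆ -01101 [E]
  m14 ⊆ -01110 [E]
  m18 ⊆ 010-10 [E]
  m20 ⊆ 01-100,0101-0
  m22 ⊆ -10110,010-10,0101-0
  m25 ⊆ -11001,0110-1
  m27 ⊆ 011-11,0110-1
  m28 ⊆ -11100,01-100
  m31 ⊆ 011-11 [E]
  m33 ⊆ 1--001,10-0-1
  m34 ⊆ 10001- [E]
  m35 ⊆ 10-0-1,10001-
  m41 ⊆ 1--001,10-0-1,101-01
  m43 ⊆ 10-0-1 [E]
  m44 ⊆ 1-1100,1011-0,10110-
  m45 ⊆ -01101,101-01,10110-
  m46 ⊆ -01110,1011-0
  m48 ⊆ 11000- [E]
  m55 ⊆ 11011- [E]
  m57 ⊆ -11001,1--001
  m60 ⊆ -11100,1-1100
E = {-01101, -01110, 000111, 001000, 010-10, 011-11, 10-0-1, 10001-, 11000-, 11011-}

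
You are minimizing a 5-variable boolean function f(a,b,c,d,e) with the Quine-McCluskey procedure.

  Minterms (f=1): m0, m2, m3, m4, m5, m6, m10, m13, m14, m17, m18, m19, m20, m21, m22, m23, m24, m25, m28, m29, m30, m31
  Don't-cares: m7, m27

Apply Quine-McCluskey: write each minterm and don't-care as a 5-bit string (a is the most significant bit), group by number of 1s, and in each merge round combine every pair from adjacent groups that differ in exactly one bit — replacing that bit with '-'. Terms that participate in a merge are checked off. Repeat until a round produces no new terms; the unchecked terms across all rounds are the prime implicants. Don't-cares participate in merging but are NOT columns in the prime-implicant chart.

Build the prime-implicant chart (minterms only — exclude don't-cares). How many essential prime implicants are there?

6

size-2^0 implicants → 00000(✓)  00010(✓)  00011(✓)  00100(✓)  00101(✓)  00110(✓)  00111(✓)  01010(✓)  01101(✓)  01110(✓)  10001(✓)  10010(✓)  10011(✓)  10100(✓)  10101(✓)  10110(✓)  10111(✓)  11000(✓)  11001(✓)  11011(✓)  11100(✓)  11101(✓)  11110(✓)  11111(✓)
size-2^1 implicants → -0010(✓)  -0011(✓)  -0100(✓)  -0101(✓)  -0110(✓)  -0111(✓)  -1101(✓)  -1110(✓)  0-010(✓)  0-101(✓)  0-110(✓)  00-00(✓)  00-10(✓)  00-11(✓)  000-0(✓)  0001-(✓)  001-0(✓)  001-1(✓)  0010-(✓)  0011-(✓)  01-10(✓)  1-001(✓)  1-011(✓)  1-100(✓)  1-101(✓)  1-110(✓)  1-111(✓)  10-01(✓)  10-10(✓)  10-11(✓)  100-1(✓)  1001-(✓)  101-0(✓)  101-1(✓)  1010-(✓)  1011-(✓)  11-00(✓)  11-01(✓)  11-11(✓)  110-1(✓)  1100-(✓)  111-0(✓)  111-1(✓)  1110-(✓)  1111-(✓)
size-2^2 implicants → --101  --110  -0-10(✓)  -0-11(✓)  -001-(✓)  -01-0(✓)  -01-1(✓)  -010-(✓)  -011-(✓)  0--10  00--0  00-1-(✓)  001--(✓)  1--01(✓)  1--11(✓)  1-0-1(✓)  1-1-0(✓)  1-1-1(✓)  1-10-(✓)  1-11-(✓)  10--1(✓)  10-1-(✓)  101--(✓)  11--1(✓)  11-0-  111--(✓)
size-2^3 implicants → -0-1-  -01--  1---1  1-1--
Unchecked terms (primes): --101, --110, -0-1-, -01--, 0--10, 00--0, 1---1, 1-1--, 11-0-
Minterm coverage:
  m0 ⊆ 00--0 [E]
  m2 ⊆ -0-1-,0--10,00--0
  m3 ⊆ -0-1- [E]
  m4 ⊆ -01--,00--0
  m5 ⊆ --101,-01--
  m6 ⊆ --110,-0-1-,-01--,0--10,00--0
  m10 ⊆ 0--10 [E]
  m13 ⊆ --101 [E]
  m14 ⊆ --110,0--10
  m17 ⊆ 1---1 [E]
  m18 ⊆ -0-1- [E]
  m19 ⊆ -0-1-,1---1
  m20 ⊆ -01--,1-1--
  m21 ⊆ --101,-01--,1---1,1-1--
  m22 ⊆ --110,-0-1-,-01--,1-1--
  m23 ⊆ -0-1-,-01--,1---1,1-1--
  m24 ⊆ 11-0- [E]
  m25 ⊆ 1---1,11-0-
  m28 ⊆ 1-1--,11-0-
  m29 ⊆ --101,1---1,1-1--,11-0-
  m30 ⊆ --110,1-1--
  m31 ⊆ 1---1,1-1--
E = {--101, -0-1-, 0--10, 00--0, 1---1, 11-0-}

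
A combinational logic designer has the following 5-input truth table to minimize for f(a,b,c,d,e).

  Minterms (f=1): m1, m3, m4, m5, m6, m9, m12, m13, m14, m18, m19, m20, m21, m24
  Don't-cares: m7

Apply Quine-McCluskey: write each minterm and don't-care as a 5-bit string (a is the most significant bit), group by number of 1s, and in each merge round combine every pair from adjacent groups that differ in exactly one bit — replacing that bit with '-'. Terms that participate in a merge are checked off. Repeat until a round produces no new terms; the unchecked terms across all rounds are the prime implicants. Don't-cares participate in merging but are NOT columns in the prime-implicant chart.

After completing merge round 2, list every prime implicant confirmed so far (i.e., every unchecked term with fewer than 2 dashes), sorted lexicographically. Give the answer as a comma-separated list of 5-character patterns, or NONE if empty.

[col 0] 00001*, 00011*, 00100*, 00101*, 00110*, 00111*, 01001*, 01100*, 01101*, 01110*, 10010*, 10011*, 10100*, 10101*, 11000
[col 1] -0011, -0100*, -0101*, 0-001*, 0-100*, 0-101*, 0-110*, 00-01*, 00-11*, 000-1*, 001-0*, 001-1*, 0010-*, 0011-*, 01-01*, 011-0*, 0110-*, 1001-, 1010-*
[col 2] -010-, 0--01, 0-1-0, 0-10-, 00--1, 001--
Prime implicants: -0011, -010-, 0--01, 0-1-0, 0-10-, 00--1, 001--, 1001-, 11000

-0011, 1001-, 11000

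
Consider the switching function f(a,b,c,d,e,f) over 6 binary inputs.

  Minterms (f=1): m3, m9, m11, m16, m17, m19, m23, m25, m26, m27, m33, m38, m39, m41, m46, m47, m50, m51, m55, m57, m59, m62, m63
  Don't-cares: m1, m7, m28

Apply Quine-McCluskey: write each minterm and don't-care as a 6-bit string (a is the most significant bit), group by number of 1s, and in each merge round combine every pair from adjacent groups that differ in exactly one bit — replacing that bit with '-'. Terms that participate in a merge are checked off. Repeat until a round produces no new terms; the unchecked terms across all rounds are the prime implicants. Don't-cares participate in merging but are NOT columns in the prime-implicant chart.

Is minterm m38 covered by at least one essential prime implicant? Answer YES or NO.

Round 0: 000001✓ 000011✓ 000111✓ 001001✓ 001011✓ 010000✓ 010001✓ 010011✓ 010111✓ 011001✓ 011010✓ 011011✓ 011100 100001✓ 100110✓ 100111✓ 101001✓ 101110✓ 101111✓ 110010✓ 110011✓ 110111✓ 111001✓ 111011✓ 111110✓ 111111✓
Round 1: -00001✓ -00111✓ -01001✓ -10011✓ -10111✓ -11001✓ -11011✓ 0-0001✓ 0-0011✓ 0-0111✓ 0-1001✓ 0-1011✓ 00-001✓ 00-011✓ 000-11✓ 0000-1✓ 0010-1✓ 01-001✓ 01-011✓ 010-11✓ 0100-1✓ 01000- 0110-1✓ 01101- 1-0111✓ 1-1001✓ 1-1110✓ 1-1111✓ 10-001✓ 10-110✓ 10-111✓ 10011-✓ 10111-✓ 11-011✓ 11-111✓ 110-11✓ 11001- 111-11✓ 1110-1✓ 11111-✓
Round 2: --0111 --1001 -0-001 -1-011 -10-11 -110-1 0--001✓ 0--011✓ 0-0-11 0-00-1✓ 0-10-1✓ 00-0-1✓ 01-0-1✓ 1--111 1-111- 10-11- 11--11
Round 3: 0--0-1
PIs = {--0111, --1001, -0-001, -1-011, -10-11, -110-1, 0--0-1, 0-0-11, 01000-, 01101-, 011100, 1--111, 1-111-, 10-11-, 11--11, 11001-}
Coverage chart:
  m3: 0--0-1,0-0-11
  m9: --1001,-0-001,0--0-1
  m11: 0--0-1 ←essential
  m16: 01000- ←essential
  m17: 0--0-1,01000-
  m19: -1-011,-10-11,0--0-1,0-0-11
  m23: --0111,-10-11,0-0-11
  m25: --1001,-110-1,0--0-1
  m26: 01101- ←essential
  m27: -1-011,-110-1,0--0-1,01101-
  m33: -0-001 ←essential
  m38: 10-11- ←essential
  m39: --0111,1--111,10-11-
  m41: --1001,-0-001
  m46: 1-111-,10-11-
  m47: 1--111,1-111-,10-11-
  m50: 11001- ←essential
  m51: -1-011,-10-11,11--11,11001-
  m55: --0111,-10-11,1--111,11--11
  m57: --1001,-110-1
  m59: -1-011,-110-1,11--11
  m62: 1-111- ←essential
  m63: 1--111,1-111-,11--11
Essential: -0-001, 0--0-1, 01000-, 01101-, 1-111-, 10-11-, 11001-

YES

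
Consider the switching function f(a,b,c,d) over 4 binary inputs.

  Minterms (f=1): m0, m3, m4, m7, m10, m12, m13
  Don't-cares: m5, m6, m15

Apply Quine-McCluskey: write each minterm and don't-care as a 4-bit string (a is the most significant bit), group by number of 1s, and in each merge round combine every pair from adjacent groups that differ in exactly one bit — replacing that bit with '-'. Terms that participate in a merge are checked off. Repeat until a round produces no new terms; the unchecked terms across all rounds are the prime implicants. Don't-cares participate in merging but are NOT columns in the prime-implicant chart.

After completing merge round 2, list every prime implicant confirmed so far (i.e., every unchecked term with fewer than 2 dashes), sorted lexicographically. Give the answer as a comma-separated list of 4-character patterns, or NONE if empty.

0-00, 0-11, 1010

Round 0: 0000✓ 0011✓ 0100✓ 0101✓ 0110✓ 0111✓ 1010 1100✓ 1101✓ 1111✓
Round 1: -100✓ -101✓ -111✓ 0-00 0-11 01-0✓ 01-1✓ 010-✓ 011-✓ 11-1✓ 110-✓
Round 2: -1-1 -10- 01--
PIs = {-1-1, -10-, 0-00, 0-11, 01--, 1010}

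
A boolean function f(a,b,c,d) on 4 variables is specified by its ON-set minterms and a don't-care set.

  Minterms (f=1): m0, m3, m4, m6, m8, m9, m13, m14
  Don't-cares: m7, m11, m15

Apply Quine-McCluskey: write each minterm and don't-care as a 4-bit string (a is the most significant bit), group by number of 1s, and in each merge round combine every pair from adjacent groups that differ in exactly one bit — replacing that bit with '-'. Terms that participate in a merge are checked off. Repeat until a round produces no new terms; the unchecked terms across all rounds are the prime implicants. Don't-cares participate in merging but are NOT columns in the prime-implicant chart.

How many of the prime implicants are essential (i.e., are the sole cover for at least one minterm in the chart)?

[col 0] 0000*, 0011*, 0100*, 0110*, 0111*, 1000*, 1001*, 1011*, 1101*, 1110*, 1111*
[col 1] -000, -011*, -110*, -111*, 0-00, 0-11*, 01-0, 011-*, 1-01*, 1-11*, 10-1*, 100-, 11-1*, 111-*
[col 2] --11, -11-, 1--1
Prime implicants: --11, -000, -11-, 0-00, 01-0, 1--1, 100-
PI chart (minterm → PIs covering it):
  0 | -000,0-00
  3 | --11  (sole → essential)
  4 | 0-00,01-0
  6 | -11-,01-0
  8 | -000,100-
  9 | 1--1,100-
  13 | 1--1  (sole → essential)
  14 | -11-  (sole → essential)
Essential prime implicants: --11, -11-, 1--1

3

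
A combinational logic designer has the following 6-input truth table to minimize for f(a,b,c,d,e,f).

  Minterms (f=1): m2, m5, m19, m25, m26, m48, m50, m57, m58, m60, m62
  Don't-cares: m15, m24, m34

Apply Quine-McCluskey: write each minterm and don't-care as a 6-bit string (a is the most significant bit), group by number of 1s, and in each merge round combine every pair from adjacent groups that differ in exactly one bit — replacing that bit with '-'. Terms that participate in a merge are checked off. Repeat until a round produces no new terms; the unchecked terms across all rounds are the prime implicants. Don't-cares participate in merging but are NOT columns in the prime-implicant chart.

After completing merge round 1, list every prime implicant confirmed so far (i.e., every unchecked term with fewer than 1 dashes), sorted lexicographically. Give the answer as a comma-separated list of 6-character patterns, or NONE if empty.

000101, 001111, 010011

size-2^0 implicants → 000010(✓)  000101  001111  010011  011000(✓)  011001(✓)  011010(✓)  100010(✓)  110000(✓)  110010(✓)  111001(✓)  111010(✓)  111100(✓)  111110(✓)
size-2^1 implicants → -00010  -11001  -11010  0110-0  01100-  1-0010  11-010  1100-0  111-10  1111-0
Unchecked terms (primes): -00010, -11001, -11010, 000101, 001111, 010011, 0110-0, 01100-, 1-0010, 11-010, 1100-0, 111-10, 1111-0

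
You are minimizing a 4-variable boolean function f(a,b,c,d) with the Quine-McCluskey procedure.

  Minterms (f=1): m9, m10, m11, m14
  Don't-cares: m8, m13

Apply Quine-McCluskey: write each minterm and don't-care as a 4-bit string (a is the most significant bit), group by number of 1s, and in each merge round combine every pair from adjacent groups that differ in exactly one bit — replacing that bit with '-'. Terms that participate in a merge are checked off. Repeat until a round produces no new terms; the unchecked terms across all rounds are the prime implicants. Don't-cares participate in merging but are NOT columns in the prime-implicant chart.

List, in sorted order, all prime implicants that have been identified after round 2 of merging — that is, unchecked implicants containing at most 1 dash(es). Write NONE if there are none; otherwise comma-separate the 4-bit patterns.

Round 0: 1000✓ 1001✓ 1010✓ 1011✓ 1101✓ 1110✓
Round 1: 1-01 1-10 10-0✓ 10-1✓ 100-✓ 101-✓
Round 2: 10--
PIs = {1-01, 1-10, 10--}

1-01, 1-10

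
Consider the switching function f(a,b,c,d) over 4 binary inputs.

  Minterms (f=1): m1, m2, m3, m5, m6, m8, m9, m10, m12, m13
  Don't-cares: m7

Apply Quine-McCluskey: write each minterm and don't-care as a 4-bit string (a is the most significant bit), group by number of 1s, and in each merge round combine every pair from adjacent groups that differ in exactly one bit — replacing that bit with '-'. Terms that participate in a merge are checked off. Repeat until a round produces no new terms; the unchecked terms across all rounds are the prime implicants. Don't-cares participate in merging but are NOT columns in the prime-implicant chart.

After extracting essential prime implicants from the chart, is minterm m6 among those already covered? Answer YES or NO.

Round 0: 0001✓ 0010✓ 0011✓ 0101✓ 0110✓ 0111✓ 1000✓ 1001✓ 1010✓ 1100✓ 1101✓
Round 1: -001✓ -010 -101✓ 0-01✓ 0-10✓ 0-11✓ 00-1✓ 001-✓ 01-1✓ 011-✓ 1-00✓ 1-01✓ 10-0 100-✓ 110-✓
Round 2: --01 0--1 0-1- 1-0-
PIs = {--01, -010, 0--1, 0-1-, 1-0-, 10-0}
Coverage chart:
  m1: --01,0--1
  m2: -010,0-1-
  m3: 0--1,0-1-
  m5: --01,0--1
  m6: 0-1- ←essential
  m8: 1-0-,10-0
  m9: --01,1-0-
  m10: -010,10-0
  m12: 1-0- ←essential
  m13: --01,1-0-
Essential: 0-1-, 1-0-

YES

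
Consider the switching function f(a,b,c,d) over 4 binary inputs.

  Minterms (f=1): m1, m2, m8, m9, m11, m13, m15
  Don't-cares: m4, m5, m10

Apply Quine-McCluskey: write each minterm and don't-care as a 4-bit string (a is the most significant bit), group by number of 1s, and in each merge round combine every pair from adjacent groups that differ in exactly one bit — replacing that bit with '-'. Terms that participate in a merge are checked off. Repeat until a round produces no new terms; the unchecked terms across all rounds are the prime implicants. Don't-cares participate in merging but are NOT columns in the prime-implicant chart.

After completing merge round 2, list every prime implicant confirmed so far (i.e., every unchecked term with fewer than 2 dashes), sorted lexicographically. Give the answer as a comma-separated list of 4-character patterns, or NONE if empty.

size-2^0 implicants → 0001(✓)  0010(✓)  0100(✓)  0101(✓)  1000(✓)  1001(✓)  1010(✓)  1011(✓)  1101(✓)  1111(✓)
size-2^1 implicants → -001(✓)  -010  -101(✓)  0-01(✓)  010-  1-01(✓)  1-11(✓)  10-0(✓)  10-1(✓)  100-(✓)  101-(✓)  11-1(✓)
size-2^2 implicants → --01  1--1  10--
Unchecked terms (primes): --01, -010, 010-, 1--1, 10--

-010, 010-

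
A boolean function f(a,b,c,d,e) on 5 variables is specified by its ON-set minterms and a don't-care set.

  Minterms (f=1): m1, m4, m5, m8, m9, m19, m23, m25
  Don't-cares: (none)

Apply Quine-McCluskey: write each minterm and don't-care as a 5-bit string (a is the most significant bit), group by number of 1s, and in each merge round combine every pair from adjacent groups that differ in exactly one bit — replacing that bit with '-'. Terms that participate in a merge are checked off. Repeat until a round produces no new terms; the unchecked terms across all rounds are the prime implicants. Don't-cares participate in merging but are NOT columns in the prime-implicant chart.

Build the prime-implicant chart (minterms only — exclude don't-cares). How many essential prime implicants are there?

4

size-2^0 implicants → 00001(✓)  00100(✓)  00101(✓)  01000(✓)  01001(✓)  10011(✓)  10111(✓)  11001(✓)
size-2^1 implicants → -1001  0-001  00-01  0010-  0100-  10-11
Unchecked terms (primes): -1001, 0-001, 00-01, 0010-, 0100-, 10-11
Minterm coverage:
  m1 ⊆ 0-001,00-01
  m4 ⊆ 0010- [E]
  m5 ⊆ 00-01,0010-
  m8 ⊆ 0100- [E]
  m9 ⊆ -1001,0-001,0100-
  m19 ⊆ 10-11 [E]
  m23 ⊆ 10-11 [E]
  m25 ⊆ -1001 [E]
E = {-1001, 0010-, 0100-, 10-11}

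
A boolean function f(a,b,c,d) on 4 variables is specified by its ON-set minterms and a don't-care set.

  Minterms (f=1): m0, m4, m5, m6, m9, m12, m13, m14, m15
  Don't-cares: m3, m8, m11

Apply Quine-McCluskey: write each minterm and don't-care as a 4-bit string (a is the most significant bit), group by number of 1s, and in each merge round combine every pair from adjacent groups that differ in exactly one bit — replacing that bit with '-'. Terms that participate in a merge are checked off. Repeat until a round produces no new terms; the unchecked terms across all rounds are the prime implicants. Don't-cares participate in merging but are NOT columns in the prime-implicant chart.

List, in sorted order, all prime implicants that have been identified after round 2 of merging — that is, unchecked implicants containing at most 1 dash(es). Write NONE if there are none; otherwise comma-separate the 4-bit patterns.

-011

Round 0: 0000✓ 0011✓ 0100✓ 0101✓ 0110✓ 1000✓ 1001✓ 1011✓ 1100✓ 1101✓ 1110✓ 1111✓
Round 1: -000✓ -011 -100✓ -101✓ -110✓ 0-00✓ 01-0✓ 010-✓ 1-00✓ 1-01✓ 1-11✓ 10-1✓ 100-✓ 11-0✓ 11-1✓ 110-✓ 111-✓
Round 2: --00 -1-0 -10- 1--1 1-0- 11--
PIs = {--00, -011, -1-0, -10-, 1--1, 1-0-, 11--}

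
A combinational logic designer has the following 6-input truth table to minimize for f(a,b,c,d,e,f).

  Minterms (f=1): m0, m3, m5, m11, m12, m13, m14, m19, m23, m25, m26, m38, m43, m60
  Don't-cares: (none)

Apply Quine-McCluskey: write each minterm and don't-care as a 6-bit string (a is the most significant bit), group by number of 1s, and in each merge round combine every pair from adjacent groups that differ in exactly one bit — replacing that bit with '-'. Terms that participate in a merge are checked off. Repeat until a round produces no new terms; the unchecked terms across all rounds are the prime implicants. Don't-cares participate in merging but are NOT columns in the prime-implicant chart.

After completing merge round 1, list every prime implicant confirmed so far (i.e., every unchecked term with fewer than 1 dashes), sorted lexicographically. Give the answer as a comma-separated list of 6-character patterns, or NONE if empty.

Round 0: 000000 000011✓ 000101✓ 001011✓ 001100✓ 001101✓ 001110✓ 010011✓ 010111✓ 011001 011010 100110 101011✓ 111100
Round 1: -01011 0-0011 00-011 00-101 0011-0 00110- 010-11
PIs = {-01011, 0-0011, 00-011, 00-101, 000000, 0011-0, 00110-, 010-11, 011001, 011010, 100110, 111100}

000000, 011001, 011010, 100110, 111100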